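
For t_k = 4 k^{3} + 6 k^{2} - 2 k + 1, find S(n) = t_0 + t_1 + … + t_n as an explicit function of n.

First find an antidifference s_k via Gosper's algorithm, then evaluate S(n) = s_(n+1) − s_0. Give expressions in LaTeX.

S(n) = n^{4} + 4 n^{3} + 3 n^{2} + n + 1

Step 1: r(k) = (4*k**3 + 18*k**2 + 22*k + 9)/(4*k**3 + 6*k**2 - 2*k + 1).
So A=1 and B=1, with C=k**3 + 3*k**2/2 - k/2 + 1/4.
Need (1)·f(k+1) − (1)·f(k) = k**3 + 3*k**2/2 - k/2 + 1/4.
d = 4 from the (0,0,3) case.
Coefficient equations give f(k) = k*(k**3 - 3*k + 3)/4.
Then R = B(k−1)f/C = k*(k**3 - 3*k + 3)/(4*k**3 + 6*k**2 - 2*k + 1), so s_k = R(k)·t_k = k*(k**3 - 3*k + 3).
Verify: 4*k**3 + 6*k**2 - 2*k + 1 matches t_k.
s_(n+1) = n**4 + 4*n**3 + 3*n**2 + n + 1 and s_(0) = 0, so S(n) = n**4 + 4*n**3 + 3*n**2 + n + 1.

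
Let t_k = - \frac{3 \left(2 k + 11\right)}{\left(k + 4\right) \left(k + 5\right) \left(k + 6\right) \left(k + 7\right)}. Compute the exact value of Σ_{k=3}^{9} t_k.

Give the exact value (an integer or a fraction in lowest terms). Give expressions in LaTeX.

Σ = -23/672

t_(k+1)/t_k = (k + 4)*(2*k + 13)/((k + 8)*(2*k + 11)).
Take A(k)=k + 4, B(k)=k + 8, C(k)=k + 11/2.
Solve (k + 4)·f(k+1) − (k + 7)·f(k) = k + 11/2.
Degrees (1,1,1) ⇒ d ≤ 3.
Solving with deg f ≤ 3: f(k) = k*(k + 5)*(k + 10)/48.
So s_k = (B(k−1)f/C)·t_k = (k*(k + 5)*(k + 7)*(k + 10)/(24*(2*k + 11)))·t_k = k*(-k - 10)/(8*(k**2 + 10*k + 24)).
Δs = 3*(-2*k - 11)/(k**4 + 22*k**3 + 179*k**2 + 638*k + 840), as required.
Evaluate s at k=10 and k=3: -25/224 and -13/168; difference -23/672.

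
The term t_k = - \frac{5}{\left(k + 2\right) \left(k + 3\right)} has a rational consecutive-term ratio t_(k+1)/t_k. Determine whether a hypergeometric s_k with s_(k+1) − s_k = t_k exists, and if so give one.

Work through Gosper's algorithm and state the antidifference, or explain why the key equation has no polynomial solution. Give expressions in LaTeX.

Ratio r(k) = (k + 2)/(k + 4).
So A=k + 2 and B=k + 4, with C=1.
Key eq: (k + 2)·f(k+1) = (k + 3)·f(k) + (1).
deg f ≤ 1 (via 1,1,0).
Match coefficients ⇒ f(k) = k/2.
Then R = B(k−1)f/C = k*(k + 3)/2, so s_k = R(k)·t_k = -5*k/(2*k + 4).
Check: Δs_k = -5/(k**2 + 5*k + 6). ✓

s_k = - \frac{5 k}{2 k + 4}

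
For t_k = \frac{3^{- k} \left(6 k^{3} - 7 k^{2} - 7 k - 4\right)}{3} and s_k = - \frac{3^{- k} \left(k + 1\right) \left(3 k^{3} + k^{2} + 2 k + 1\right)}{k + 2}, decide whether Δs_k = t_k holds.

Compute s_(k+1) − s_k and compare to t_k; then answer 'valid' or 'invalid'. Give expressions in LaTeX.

s_(k+1) = -(k + 2)*(2*k + 3*(k + 1)**3 + (k + 1)**2 + 3)/(3*3**k*(k + 3))
s_(k+1) − s_k = (6*k**5 + 17*k**4 - 20*k**3 - 63*k**2 - 50*k - 19)/(3*3**k*(k**2 + 5*k + 6))
(s_(k+1) − s_k) − t_k = (-6*k**4 - 14*k**3 + 18*k**2 + 12*k + 5)/(3*3**k*(k**2 + 5*k + 6))

Invalid: residual \frac{3^{- k} \left(- 6 k^{4} - 14 k^{3} + 18 k^{2} + 12 k + 5\right)}{3 \left(k^{2} + 5 k + 6\right)} ≠ 0.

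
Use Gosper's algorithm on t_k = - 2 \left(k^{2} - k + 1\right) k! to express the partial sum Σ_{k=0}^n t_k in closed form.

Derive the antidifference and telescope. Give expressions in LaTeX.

r(k) = -(k + 1)*(k - (k + 1)**2)/(k**2 - k + 1) after simplifying.
So A=k + 1 and B=1, with C=k**2 - k + 1.
Need (k + 1)·f(k+1) − (1)·f(k) = k**2 - k + 1.
deg f ≤ 1 (via 1,0,2).
A polynomial solution: f(k) = k - 2.
Then R = B(k−1)f/C = (k - 2)/(k**2 - k + 1), so s_k = R(k)·t_k = -2*(k - 2)*factorial(k).
Verify: -2*(k**2 - k + 1)*factorial(k) matches t_k.
Telescope: S(n) = s_(n+1) − s_(0) = -2*(n - 1)*factorial(n + 1) − (4) = -2*n**2*factorial(n) + 2*factorial(n) - 4.

S(n) = - 2 n^{2} n! + 2 n! - 4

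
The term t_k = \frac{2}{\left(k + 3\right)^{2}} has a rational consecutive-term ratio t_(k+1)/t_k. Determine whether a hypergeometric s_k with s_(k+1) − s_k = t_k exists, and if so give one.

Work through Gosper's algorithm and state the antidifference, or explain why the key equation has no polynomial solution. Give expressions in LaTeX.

r(k) = (k + 3)**2/(k + 4)**2 after simplifying.
Normal form (A,B,C) = (k**2 + 6*k + 9, k**2 + 8*k + 16, 1).
Need (k**2 + 6*k + 9)·f(k+1) − (k**2 + 6*k + 9)·f(k) = 1.
d = 0 from the (2,2,0) case.
f = c0 ⇒ A·f(k+1) − B(k−1)·f(k) − C = -1. The system {-1 = 0} is inconsistent; no antidifference.

none — t_k is not Gosper-summable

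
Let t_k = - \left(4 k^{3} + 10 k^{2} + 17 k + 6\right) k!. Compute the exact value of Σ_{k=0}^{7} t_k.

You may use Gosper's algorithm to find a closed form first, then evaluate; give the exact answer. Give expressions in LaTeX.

Σ = -11087997

t_(k+1)/t_k = (4*k**4 + 26*k**3 + 71*k**2 + 86*k + 37)/(4*k**3 + 10*k**2 + 17*k + 6).
Normal form (A,B,C) = (k + 1, 1, k**3 + 5*k**2/2 + 17*k/4 + 3/2).
Need (k + 1)·f(k+1) − (1)·f(k) = k**3 + 5*k**2/2 + 17*k/4 + 3/2.
d = 2 from the (1,0,3) case.
Coefficient equations give f(k) = (4*k**2 + 2*k + 3)/4.
So s_k = (B(k−1)f/C)·t_k = ((4*k**2 + 2*k + 3)/(4*k**3 + 10*k**2 + 17*k + 6))·t_k = -(4*k**2 + 2*k + 3)*factorial(k).
Verify: -(4*k**3 + 10*k**2 + 17*k + 6)*factorial(k) matches t_k.
Evaluate s at k=8 and k=0: -11088000 and -3; difference -11087997.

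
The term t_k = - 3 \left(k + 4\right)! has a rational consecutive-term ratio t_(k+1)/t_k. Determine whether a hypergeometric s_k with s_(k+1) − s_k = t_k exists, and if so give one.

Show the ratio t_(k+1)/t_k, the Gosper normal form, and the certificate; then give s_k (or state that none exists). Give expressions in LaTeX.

r(k) = k + 5 after simplifying.
So A=k + 5 and B=1, with C=1.
Key eq: (k + 5)·f(k+1) = (1)·f(k) + (1).
deg f ≤ -1 (via 1,0,0).
deg f ≤ -1 is impossible — no certificate.

no hypergeometric antidifference exists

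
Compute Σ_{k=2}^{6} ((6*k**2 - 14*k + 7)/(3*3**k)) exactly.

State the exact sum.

Σ = 1579/2187

Ratio r(k) = (6*k**2 - 2*k - 1)/(3*(6*k**2 - 14*k + 7)).
So A=1/3 and B=1, with C=k**2 - 7*k/3 + 7/6.
Key eq: (1/3)·f(k+1) = (1)·f(k) + (k**2 - 7*k/3 + 7/6).
From deg A=0, deg B=0, deg C=2: d=2.
Solving with deg f ≤ 2: f(k) = -(3*k**2 - 4*k + 3)/2.
Then R = B(k−1)f/C = -3*(3*k**2 - 4*k + 3)/(6*k**2 - 14*k + 7), so s_k = R(k)·t_k = (-3*k**2 + 4*k - 3)/3**k.
Check: Δs_k = (6*k**2 - 14*k + 7)/(3*3**k). ✓
Telescoping: Σ = s_(7) − s_(2) = -122/2187 − (-7/9) = 1579/2187.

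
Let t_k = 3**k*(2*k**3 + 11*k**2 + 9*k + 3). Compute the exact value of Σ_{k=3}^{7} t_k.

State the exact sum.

Σ = 3640545

The ratio is 3*(2*k**3 + 17*k**2 + 37*k + 25)/(2*k**3 + 11*k**2 + 9*k + 3).
Take A(k)=3, B(k)=1, C(k)=k**3 + 11*k**2/2 + 9*k/2 + 3/2.
Need (3)·f(k+1) − (1)·f(k) = k**3 + 11*k**2/2 + 9*k/2 + 3/2.
deg f ≤ 3 (via 0,0,3).
Solving with deg f ≤ 3: f(k) = (k**3 + k**2 - 3*k + 3)/2.
Certificate R = B(k−1)f/C = (k**3 + k**2 - 3*k + 3)/(2*k**3 + 11*k**2 + 9*k + 3) gives s_k = 3**k*(k**3 + k**2 - 3*k + 3).
s_(k+1) − s_k = 3**k*(2*k**3 + 11*k**2 + 9*k + 3) = t_k.
Σ_(k=3)^(7) t_k = s_(8) − s_(3) = 3641355 − (810) = 3640545.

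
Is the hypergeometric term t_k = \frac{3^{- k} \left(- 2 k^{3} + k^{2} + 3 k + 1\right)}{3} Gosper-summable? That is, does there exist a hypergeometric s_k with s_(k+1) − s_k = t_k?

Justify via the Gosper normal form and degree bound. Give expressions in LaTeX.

r(k) = (2*k**3 + 5*k**2 + k - 3)/(3*(2*k**3 - k**2 - 3*k - 1)) after simplifying.
A = 1/3, B = 1, C = k**3 - k**2/2 - 3*k/2 - 1/2.
Need (1/3)·f(k+1) − (1)·f(k) = k**3 - k**2/2 - 3*k/2 - 1/2.
Bound: deg f ≤ 3.
A polynomial solution: f(k) = -3*(k + 1)*(k**2 + 1)/2.
R(k) = B(k−1)·f(k)/C(k) = -3*(k + 1)*(k**2 + 1)/((2*k + 1)*(k**2 - k - 1)); s_k = R·t_k = (k**3 + k**2 + k + 1)/3**k.
Δs = (-2*k**3 + k**2 + 3*k + 1)/(3*3**k), as required.

Yes. s_k = 3^{- k} \left(k^{3} + k^{2} + k + 1\right).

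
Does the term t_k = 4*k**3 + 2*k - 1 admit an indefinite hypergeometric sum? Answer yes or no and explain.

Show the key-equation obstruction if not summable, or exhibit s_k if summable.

Ratio r(k) = (2*k + 4*(k + 1)**3 + 1)/(4*k**3 + 2*k - 1).
A = 1, B = 1, C = k**3 + k/2 - 1/4.
Set up (1)·f(k+1) − (1)·f(k) − (k**3 + k/2 - 1/4) = 0.
deg f ≤ 4 (via 0,0,3).
Coefficient equations give f(k) = k*(k**3 - 2*k**2 + 2*k - 2)/4.
So s_k = (B(k−1)f/C)·t_k = (k*(k**3 - 2*k**2 + 2*k - 2)/(4*k**3 + 2*k - 1))·t_k = k*(k**3 - 2*k**2 + 2*k - 2).
s_(k+1) − s_k = 4*k**3 + 2*k - 1 = t_k.

Yes. s_k = k*(k**3 - 2*k**2 + 2*k - 2).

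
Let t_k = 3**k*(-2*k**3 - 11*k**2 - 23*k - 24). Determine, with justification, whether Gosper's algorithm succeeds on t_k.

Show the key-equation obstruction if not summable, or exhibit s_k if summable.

Yes. s_k = 3**k*(-k**3 - k**2 - 4*k - 3).

r(k) = 3*(2*k**3 + 17*k**2 + 51*k + 60)/(2*k**3 + 11*k**2 + 23*k + 24) after simplifying.
Gosper form: A/B · C(k+1)/C(k) with A=3, B=1, C=k**3 + 11*k**2/2 + 23*k/2 + 12.
f must satisfy (3)·f(k+1) − (1)·f(k) = k**3 + 11*k**2/2 + 23*k/2 + 12.
deg f ≤ 3 (via 0,0,3).
A polynomial solution: f(k) = (k**3 + k**2 + 4*k + 3)/2.
Then R = B(k−1)f/C = (k**3 + k**2 + 4*k + 3)/((k + 3)*(2*k**2 + 5*k + 8)), so s_k = R(k)·t_k = 3**k*(-k**3 - k**2 - 4*k - 3).
s_(k+1) − s_k = 3**k*(-2*k**3 - 11*k**2 - 23*k - 24) = t_k.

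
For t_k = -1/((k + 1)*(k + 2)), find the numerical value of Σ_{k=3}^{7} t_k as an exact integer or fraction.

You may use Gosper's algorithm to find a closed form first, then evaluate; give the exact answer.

Σ = -5/36

Step 1: r(k) = (k + 1)/(k + 3).
Take A(k)=k + 1, B(k)=k + 3, C(k)=1.
Need (k + 1)·f(k+1) − (k + 2)·f(k) = 1.
deg f ≤ 1 (via 1,1,0).
Solving with deg f ≤ 1: f(k) = k.
R(k) = B(k−1)·f(k)/C(k) = k*(k + 2); s_k = R·t_k = -k/(k + 1).
Check: Δs_k = -1/(k**2 + 3*k + 2). ✓
Telescoping: Σ = s_(8) − s_(3) = -8/9 − (-3/4) = -5/36.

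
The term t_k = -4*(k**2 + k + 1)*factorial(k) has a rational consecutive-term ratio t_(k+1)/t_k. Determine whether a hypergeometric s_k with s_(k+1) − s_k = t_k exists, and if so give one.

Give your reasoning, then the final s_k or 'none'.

Compute t_(k+1)/t_k: get (k + 1)*(k + (k + 1)**2 + 2)/(k**2 + k + 1).
A = k + 1, B = 1, C = k**2 + k + 1.
Set up (k + 1)·f(k+1) − (1)·f(k) − (k**2 + k + 1) = 0.
d = 1 from the (1,0,2) case.
Solve for f: f(k) = k (degree 1 ≤ 1).
Certificate R = B(k−1)f/C = k/(k**2 + k + 1) gives s_k = -4*k*factorial(k).
Δs = -4*(k**2 + k + 1)*factorial(k), as required.

s_k = -4*k*factorial(k)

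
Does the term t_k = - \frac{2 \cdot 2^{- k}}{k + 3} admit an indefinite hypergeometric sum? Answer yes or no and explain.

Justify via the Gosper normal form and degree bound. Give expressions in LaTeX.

Compute t_(k+1)/t_k: get (k + 3)/(2*(k + 4)).
Normal form (A,B,C) = (k/2 + 3/2, k + 4, 1).
Need (k/2 + 3/2)·f(k+1) − (k + 3)·f(k) = 1.
deg f ≤ -1 (via 1,1,0).
d = -1 < 0 ⇒ no nonzero polynomial f; not summable.

No — negative degree bound, so no certificate f.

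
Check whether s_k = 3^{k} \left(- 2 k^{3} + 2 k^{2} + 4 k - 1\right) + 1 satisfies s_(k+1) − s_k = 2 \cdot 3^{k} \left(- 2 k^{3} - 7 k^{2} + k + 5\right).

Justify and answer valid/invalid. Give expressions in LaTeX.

valid (s_(k+1) − s_k reduces to t_k)

s_(k+1) = 3**(k + 1)*(4*k - 2*(k + 1)**3 + 2*(k + 1)**2 + 3) + 1
s_(k+1) − s_k = 2*3**k*(-2*k**3 - 7*k**2 + k + 5)
(s_(k+1) − s_k) − t_k = 0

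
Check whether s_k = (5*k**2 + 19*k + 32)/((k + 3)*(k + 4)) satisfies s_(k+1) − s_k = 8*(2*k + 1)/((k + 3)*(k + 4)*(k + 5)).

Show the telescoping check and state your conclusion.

valid (s_(k+1) − s_k reduces to t_k)

s_(k+1) = (19*k + 5*(k + 1)**2 + 51)/((k + 4)*(k + 5))
s_(k+1) − s_k = 8*(2*k + 1)/(k**3 + 12*k**2 + 47*k + 60)
(s_(k+1) − s_k) − t_k = 0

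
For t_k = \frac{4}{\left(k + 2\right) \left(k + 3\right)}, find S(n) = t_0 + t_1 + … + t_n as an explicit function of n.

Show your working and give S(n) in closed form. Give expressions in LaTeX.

Ratio r(k) = (k + 2)/(k + 4).
Take A(k)=k + 2, B(k)=k + 4, C(k)=1.
Solve (k + 2)·f(k+1) − (k + 3)·f(k) = 1.
deg f ≤ 1 (via 1,1,0).
A polynomial solution: f(k) = k/2.
So s_k = (B(k−1)f/C)·t_k = (k*(k + 3)/2)·t_k = 2*k/(k + 2).
Check: Δs_k = 4/(k**2 + 5*k + 6). ✓
s_(n+1) = 2*(n + 1)/(n + 3) and s_(0) = 0, so S(n) = 2*(n + 1)/(n + 3).

S(n) = \frac{2 \left(n + 1\right)}{n + 3}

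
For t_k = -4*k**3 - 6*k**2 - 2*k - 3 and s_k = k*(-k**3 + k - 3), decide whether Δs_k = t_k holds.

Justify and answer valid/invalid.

valid (s_(k+1) − s_k reduces to t_k)

s_(k+1) = -(k + 1)*(-k + (k + 1)**3 + 2)
s_(k+1) − s_k = -4*k**3 - 6*k**2 - 2*k - 3
(s_(k+1) − s_k) − t_k = 0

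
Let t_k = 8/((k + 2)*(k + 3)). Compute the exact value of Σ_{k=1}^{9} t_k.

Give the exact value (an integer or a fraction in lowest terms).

t_(k+1)/t_k = (k + 2)/(k + 4).
Take A(k)=k + 2, B(k)=k + 4, C(k)=1.
Solve (k + 2)·f(k+1) − (k + 3)·f(k) = 1.
Degrees (1,1,0) ⇒ d ≤ 1.
A polynomial solution: f(k) = k/2.
So s_k = (B(k−1)f/C)·t_k = (k*(k + 3)/2)·t_k = 4*k/(k + 2).
Δs = 8/(k**2 + 5*k + 6), as required.
Telescoping: Σ = s_(10) − s_(1) = 10/3 − (4/3) = 2.

Σ = 2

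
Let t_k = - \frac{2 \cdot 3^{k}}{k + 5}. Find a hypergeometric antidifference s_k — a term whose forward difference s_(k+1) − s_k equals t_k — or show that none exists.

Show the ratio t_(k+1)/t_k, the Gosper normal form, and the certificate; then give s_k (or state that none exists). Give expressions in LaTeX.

t_(k+1)/t_k = 3*(k + 5)/(k + 6).
Normal form (A,B,C) = (3*k + 15, k + 6, 1).
Solve (3*k + 15)·f(k+1) − (k + 5)·f(k) = 1.
From deg A=1, deg B=1, deg C=0: d=-1.
Negative degree bound (-1): no f exists, t_k not Gosper-summable.

not Gosper-summable; s_k does not exist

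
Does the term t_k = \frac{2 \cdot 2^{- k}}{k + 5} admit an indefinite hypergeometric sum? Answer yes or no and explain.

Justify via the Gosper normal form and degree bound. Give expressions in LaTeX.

No. Not Gosper-summable.

t_(k+1)/t_k = (k + 5)/(2*(k + 6)).
So A=k/2 + 5/2 and B=k + 6, with C=1.
Set up (k/2 + 5/2)·f(k+1) − (k + 5)·f(k) − (1) = 0.
d = -1 from the (1,1,0) case.
d = -1 < 0 ⇒ no nonzero polynomial f; not summable.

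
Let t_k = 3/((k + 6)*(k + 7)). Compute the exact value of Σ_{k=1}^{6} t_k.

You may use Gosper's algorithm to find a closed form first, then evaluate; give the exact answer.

Σ = 18/91

Step 1: r(k) = (k + 6)/(k + 8).
So A=k + 6 and B=k + 8, with C=1.
Need (k + 6)·f(k+1) − (k + 7)·f(k) = 1.
d = 1 from the (1,1,0) case.
Coefficient equations give f(k) = k/6.
Get s_k = R·t_k = k/(2*(k + 6)) with R(k) = B(k−1)f(k)/C(k) = k*(k + 7)/6.
Verify: 3/(k**2 + 13*k + 42) matches t_k.
Σ_(k=1)^(6) t_k = s_(7) − s_(1) = 7/26 − (1/14) = 18/91.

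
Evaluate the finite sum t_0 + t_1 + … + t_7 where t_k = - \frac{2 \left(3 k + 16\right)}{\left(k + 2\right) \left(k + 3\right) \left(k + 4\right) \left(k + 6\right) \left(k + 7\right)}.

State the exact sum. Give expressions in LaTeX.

Step 1: r(k) = (k + 2)*(k + 6)*(3*k + 19)/((k + 5)*(k + 8)*(3*k + 16)).
A = k + 2, B = k + 8, C = k**2 + 31*k/3 + 80/3.
f must satisfy (k + 2)·f(k+1) − (k + 7)·f(k) = k**2 + 31*k/3 + 80/3.
d = 5 from the (1,1,2) case.
Solve for f: f(k) = k*(k + 4)*(k + 5)*(k**2 + 11*k + 36)/108 (degree 5 ≤ 5).
Then R = B(k−1)f/C = k*(k + 4)*(k + 7)*(k**2 + 11*k + 36)/(36*(3*k + 16)), so s_k = R(k)·t_k = k*(-k**2 - 11*k - 36)/(18*(k**3 + 11*k**2 + 36*k + 36)).
Verify: 2*(-3*k - 16)/(k**5 + 22*k**4 + 185*k**3 + 740*k**2 + 1404*k + 1008) matches t_k.
Telescoping: Σ = s_(8) − s_(0) = -188/3465 − (0) = -188/3465.

Σ = -188/3465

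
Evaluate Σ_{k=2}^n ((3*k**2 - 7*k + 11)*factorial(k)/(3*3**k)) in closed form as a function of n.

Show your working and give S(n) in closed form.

Ratio r(k) = (k + 1)*(-7*k + 3*(k + 1)**2 + 4)/(3*(3*k**2 - 7*k + 11)).
Factor: A=k/3 + 1/3; B=1; C=k**2 - 7*k/3 + 11/3.
f must satisfy (k/3 + 1/3)·f(k+1) − (1)·f(k) = k**2 - 7*k/3 + 11/3.
d = 1 from the (1,0,2) case.
Solve for f: f(k) = 3*k - 4 (degree 1 ≤ 1).
Then R = B(k−1)f/C = 3*(3*k - 4)/(3*k**2 - 7*k + 11), so s_k = R(k)·t_k = (3*k - 4)*factorial(k)/3**k.
Δs = (3*k**2 - 7*k + 11)*factorial(k)/(3*3**k), as required.
Telescope: S(n) = s_(n+1) − s_(2) = 3**(-n - 1)*(3*n - 1)*factorial(n + 1) − (4/9) = 3**(-n - 2)*(-4*3**n + 9*n**2*factorial(n) + 6*n*factorial(n) - 3*factorial(n)).

S(n) = 3**(-n - 2)*(-4*3**n + 9*n**2*factorial(n) + 6*n*factorial(n) - 3*factorial(n))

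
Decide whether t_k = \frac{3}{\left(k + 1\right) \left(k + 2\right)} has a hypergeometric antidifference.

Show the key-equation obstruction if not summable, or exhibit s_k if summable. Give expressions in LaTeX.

Ratio r(k) = (k + 1)/(k + 3).
Normal form (A,B,C) = (k + 1, k + 3, 1).
Key eq: (k + 1)·f(k+1) = (k + 2)·f(k) + (1).
deg f ≤ 1 (via 1,1,0).
Coefficient equations give f(k) = k.
R(k) = B(k−1)·f(k)/C(k) = k*(k + 2); s_k = R·t_k = 3*k/(k + 1).
s_(k+1) − s_k = 3/(k**2 + 3*k + 2) = t_k.

Yes. s_k = \frac{3 k}{k + 1}.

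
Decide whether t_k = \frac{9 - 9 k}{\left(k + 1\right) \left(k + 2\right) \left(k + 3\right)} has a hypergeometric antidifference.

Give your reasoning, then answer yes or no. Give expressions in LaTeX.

Yes. s_k = \frac{9 k}{\left(k + 1\right) \left(k + 2\right)}.

Compute t_(k+1)/t_k: get k*(k + 1)/((k - 1)*(k + 4)).
So A=k + 1 and B=k + 4, with C=k - 1.
Need (k + 1)·f(k+1) − (k + 3)·f(k) = k - 1.
Degrees (1,1,1) ⇒ d ≤ 2.
Match coefficients ⇒ f(k) = -k.
Then R = B(k−1)f/C = -k*(k + 3)/(k - 1), so s_k = R(k)·t_k = 9*k/((k + 1)*(k + 2)).
Δs = 9*(1 - k)/(k**3 + 6*k**2 + 11*k + 6), as required.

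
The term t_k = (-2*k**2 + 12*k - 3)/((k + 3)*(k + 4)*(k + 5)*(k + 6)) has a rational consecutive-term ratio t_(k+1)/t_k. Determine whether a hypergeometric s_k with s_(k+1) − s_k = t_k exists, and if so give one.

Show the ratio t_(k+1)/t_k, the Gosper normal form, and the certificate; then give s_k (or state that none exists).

r(k) = -(k + 3)*(12*k - 2*(k + 1)**2 + 9)/((k + 7)*(2*k**2 - 12*k + 3)) after simplifying.
So A=k + 3 and B=k + 7, with C=k**2 - 6*k + 3/2.
Solve (k + 3)·f(k+1) − (k + 6)·f(k) = k**2 - 6*k + 3/2.
deg f ≤ 3 (via 1,1,2).
A polynomial solution: f(k) = k*(k - 16)*(k - 2)/30.
So s_k = (B(k−1)f/C)·t_k = (k*(k - 16)*(k - 2)*(k + 6)/(15*(2*k**2 - 12*k + 3)))·t_k = k*(-k**2 + 18*k - 32)/(15*(k + 3)*(k + 4)*(k + 5)).
s_(k+1) − s_k = (-2*k**2 + 12*k - 3)/(k**4 + 18*k**3 + 119*k**2 + 342*k + 360) = t_k.

s_k = k*(-k**2 + 18*k - 32)/(15*(k + 3)*(k + 4)*(k + 5))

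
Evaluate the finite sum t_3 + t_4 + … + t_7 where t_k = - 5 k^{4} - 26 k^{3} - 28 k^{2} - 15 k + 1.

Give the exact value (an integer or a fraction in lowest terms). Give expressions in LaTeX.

Compute t_(k+1)/t_k: get (5*k**4 + 46*k**3 + 136*k**2 + 169*k + 73)/(5*k**4 + 26*k**3 + 28*k**2 + 15*k - 1).
Take A(k)=1, B(k)=1, C(k)=k**4 + 26*k**3/5 + 28*k**2/5 + 3*k - 1/5.
Need (1)·f(k+1) − (1)·f(k) = k**4 + 26*k**3/5 + 28*k**2/5 + 3*k - 1/5.
From deg A=0, deg B=0, deg C=4: d=5.
Solve for f: f(k) = k*(k**4 + 4*k**3 - 2*k**2 - 4)/5 (degree 5 ≤ 5).
Then R = B(k−1)f/C = k*(k**4 + 4*k**3 - 2*k**2 - 4)/(5*k**4 + 26*k**3 + 28*k**2 + 15*k - 1), so s_k = R(k)·t_k = k*(-k**4 - 4*k**3 + 2*k**2 + 4).
Verify: -5*k**4 - 26*k**3 - 28*k**2 - 15*k + 1 matches t_k.
Σ_(k=3)^(7) t_k = s_(8) − s_(3) = -48096 − (-501) = -47595.

Σ = -47595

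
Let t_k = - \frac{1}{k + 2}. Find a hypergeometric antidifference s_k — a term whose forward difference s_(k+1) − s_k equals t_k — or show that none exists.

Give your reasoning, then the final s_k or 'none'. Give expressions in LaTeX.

none — t_k is not Gosper-summable

Ratio r(k) = (k + 2)/(k + 3).
Gosper form: A/B · C(k+1)/C(k) with A=k + 2, B=k + 3, C=1.
f must satisfy (k + 2)·f(k+1) − (k + 2)·f(k) = 1.
Bound: deg f ≤ 0.
f = c0 ⇒ A·f(k+1) − B(k−1)·f(k) − C = -1. The system {-1 = 0} is inconsistent; no antidifference.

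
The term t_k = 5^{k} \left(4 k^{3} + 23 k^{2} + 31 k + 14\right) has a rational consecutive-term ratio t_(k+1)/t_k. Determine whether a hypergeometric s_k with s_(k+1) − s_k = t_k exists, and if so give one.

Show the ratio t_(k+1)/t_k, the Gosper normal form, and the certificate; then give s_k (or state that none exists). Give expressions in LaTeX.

Step 1: r(k) = 5*(4*k**3 + 35*k**2 + 89*k + 72)/(4*k**3 + 23*k**2 + 31*k + 14).
Factor: A=5; B=1; C=k**3 + 23*k**2/4 + 31*k/4 + 7/2.
Solve (5)·f(k+1) − (1)·f(k) = k**3 + 23*k**2/4 + 31*k/4 + 7/2.
Degrees (0,0,3) ⇒ d ≤ 3.
Solve for f: f(k) = (k**3 + 2*k**2 - k + 1)/4 (degree 3 ≤ 3).
Certificate R = B(k−1)f/C = (k**3 + 2*k**2 - k + 1)/(4*k**3 + 23*k**2 + 31*k + 14) gives s_k = 5**k*(k**3 + 2*k**2 - k + 1).
Check: Δs_k = 5**k*(4*k**3 + 23*k**2 + 31*k + 14). ✓

s_k = 5^{k} \left(k^{3} + 2 k^{2} - k + 1\right)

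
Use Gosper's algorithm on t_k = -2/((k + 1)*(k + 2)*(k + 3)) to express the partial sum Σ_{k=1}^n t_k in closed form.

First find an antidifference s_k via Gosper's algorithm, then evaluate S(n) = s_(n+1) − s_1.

t_(k+1)/t_k = (k + 1)/(k + 4).
A = k + 1, B = k + 4, C = 1.
Solve (k + 1)·f(k+1) − (k + 3)·f(k) = 1.
d = 2 from the (1,1,0) case.
A polynomial solution: f(k) = k*(k + 3)/4.
Then R = B(k−1)f/C = k*(k + 3)**2/4, so s_k = R(k)·t_k = k*(-k - 3)/(2*(k + 1)*(k + 2)).
Check: Δs_k = -2/(k**3 + 6*k**2 + 11*k + 6). ✓
Evaluate: s_(n+1) = (-n**2 - 5*n - 4)/(2*(n**2 + 5*n + 6)); subtract s_(1) = -1/3 ⇒ S(n) = n*(-n - 5)/(6*(n**2 + 5*n + 6)).

S(n) = n*(-n - 5)/(6*(n**2 + 5*n + 6))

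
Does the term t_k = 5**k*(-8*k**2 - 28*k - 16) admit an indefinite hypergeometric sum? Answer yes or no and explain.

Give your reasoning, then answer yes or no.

Ratio r(k) = 5*(2*k**2 + 11*k + 13)/(2*k**2 + 7*k + 4).
So A=5 and B=1, with C=k**2 + 7*k/2 + 2.
f must satisfy (5)·f(k+1) − (1)·f(k) = k**2 + 7*k/2 + 2.
d = 2 from the (0,0,2) case.
Solving with deg f ≤ 2: f(k) = (2*k**2 + 2*k - 1)/8.
Then R = B(k−1)f/C = (2*k**2 + 2*k - 1)/(4*(2*k**2 + 7*k + 4)), so s_k = R(k)·t_k = 5**k*(-2*k**2 - 2*k + 1).
Δs = 5**k*(-8*k**2 - 28*k - 16), as required.

Yes. s_k = 5**k*(-2*k**2 - 2*k + 1).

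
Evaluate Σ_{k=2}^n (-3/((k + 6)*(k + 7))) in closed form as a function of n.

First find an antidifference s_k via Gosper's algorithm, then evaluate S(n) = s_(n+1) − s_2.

S(n) = 3*(1 - n)/(8*(n + 7))

Step 1: r(k) = (k + 6)/(k + 8).
A = k + 6, B = k + 8, C = 1.
Solve (k + 6)·f(k+1) − (k + 7)·f(k) = 1.
From deg A=1, deg B=1, deg C=0: d=1.
Match coefficients ⇒ f(k) = k/6.
Then R = B(k−1)f/C = k*(k + 7)/6, so s_k = R(k)·t_k = -k/(2*k + 12).
s_(k+1) − s_k = -3/(k**2 + 13*k + 42) = t_k.
s_(n+1) = (-n - 1)/(2*(n + 7)) and s_(2) = -1/8, so S(n) = 3*(1 - n)/(8*(n + 7)).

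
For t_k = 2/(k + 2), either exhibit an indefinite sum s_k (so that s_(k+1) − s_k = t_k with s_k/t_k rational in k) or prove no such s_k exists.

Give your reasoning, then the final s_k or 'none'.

none — t_k is not Gosper-summable

t_(k+1)/t_k = (k + 2)/(k + 3).
So A=k + 2 and B=k + 3, with C=1.
Set up (k + 2)·f(k+1) − (k + 2)·f(k) − (1) = 0.
d = 0 from the (1,1,0) case.
f = c0 ⇒ A·f(k+1) − B(k−1)·f(k) − C = -1. The system {-1 = 0} is inconsistent; no antidifference.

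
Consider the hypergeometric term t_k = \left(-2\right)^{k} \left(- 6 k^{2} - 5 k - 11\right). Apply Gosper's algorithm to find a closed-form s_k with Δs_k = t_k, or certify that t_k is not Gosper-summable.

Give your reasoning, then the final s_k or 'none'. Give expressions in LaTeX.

s_k = \left(-2\right)^{k} \left(2 k^{2} - k + 3\right)

Compute t_(k+1)/t_k: get 2*(-6*k**2 - 17*k - 22)/(6*k**2 + 5*k + 11).
So A=-2 and B=1, with C=k**2 + 5*k/6 + 11/6.
Solve (-2)·f(k+1) − (1)·f(k) = k**2 + 5*k/6 + 11/6.
d = 2 from the (0,0,2) case.
A polynomial solution: f(k) = -(2*k**2 - k + 3)/6.
Then R = B(k−1)f/C = -(2*k**2 - k + 3)/(6*k**2 + 5*k + 11), so s_k = R(k)·t_k = (-2)**k*(2*k**2 - k + 3).
Check: Δs_k = (-2)**k*(-6*k**2 - 5*k - 11). ✓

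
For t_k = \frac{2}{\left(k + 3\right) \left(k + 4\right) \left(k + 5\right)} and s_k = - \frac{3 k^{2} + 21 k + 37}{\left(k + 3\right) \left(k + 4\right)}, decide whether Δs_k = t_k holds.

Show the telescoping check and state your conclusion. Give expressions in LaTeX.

s_(k+1) = (-21*k - 3*(k + 1)**2 - 58)/((k + 4)*(k + 5))
s_(k+1) − s_k = 2/(k**3 + 12*k**2 + 47*k + 60)
(s_(k+1) − s_k) − t_k = 0

valid; difference matches t_k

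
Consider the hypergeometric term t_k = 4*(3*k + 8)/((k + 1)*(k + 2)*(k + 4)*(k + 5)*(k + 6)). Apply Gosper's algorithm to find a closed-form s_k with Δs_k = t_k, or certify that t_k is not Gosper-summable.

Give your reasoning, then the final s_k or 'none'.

r(k) = (k + 1)*(k + 4)*(3*k + 11)/((k + 3)*(k + 7)*(3*k + 8)) after simplifying.
Gosper form: A/B · C(k+1)/C(k) with A=k + 1, B=k + 7, C=k**2 + 17*k/3 + 8.
Set up (k + 1)·f(k+1) − (k + 6)·f(k) − (k**2 + 17*k/3 + 8) = 0.
deg f ≤ 5 (via 1,1,2).
Match coefficients ⇒ f(k) = k*(k + 2)*(k + 3)*(k**2 + 10*k + 29)/60.
Then R = B(k−1)f/C = k*(k + 2)*(k + 6)*(k**2 + 10*k + 29)/(20*(3*k + 8)), so s_k = R(k)·t_k = k*(k**2 + 10*k + 29)/(5*(k**3 + 10*k**2 + 29*k + 20)).
s_(k+1) − s_k = 4*(3*k + 8)/(k**5 + 18*k**4 + 121*k**3 + 372*k**2 + 508*k + 240) = t_k.

s_k = k*(k**2 + 10*k + 29)/(5*(k**3 + 10*k**2 + 29*k + 20))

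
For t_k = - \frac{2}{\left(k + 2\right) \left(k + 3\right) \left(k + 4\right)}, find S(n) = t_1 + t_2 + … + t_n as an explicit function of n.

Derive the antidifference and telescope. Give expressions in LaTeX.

r(k) = (k + 2)/(k + 5) after simplifying.
So A=k + 2 and B=k + 5, with C=1.
Need (k + 2)·f(k+1) − (k + 4)·f(k) = 1.
d = 2 from the (1,1,0) case.
Match coefficients ⇒ f(k) = k*(k + 5)/12.
R(k) = B(k−1)·f(k)/C(k) = k*(k + 4)*(k + 5)/12; s_k = R·t_k = k*(-k - 5)/(6*(k + 2)*(k + 3)).
s_(k+1) − s_k = -2/(k**3 + 9*k**2 + 26*k + 24) = t_k.
s_(n+1) = (-n**2 - 7*n - 6)/(6*(n**2 + 7*n + 12)) and s_(1) = -1/12, so S(n) = n*(-n - 7)/(12*(n**2 + 7*n + 12)).

S(n) = \frac{n \left(- n - 7\right)}{12 \left(n^{2} + 7 n + 12\right)}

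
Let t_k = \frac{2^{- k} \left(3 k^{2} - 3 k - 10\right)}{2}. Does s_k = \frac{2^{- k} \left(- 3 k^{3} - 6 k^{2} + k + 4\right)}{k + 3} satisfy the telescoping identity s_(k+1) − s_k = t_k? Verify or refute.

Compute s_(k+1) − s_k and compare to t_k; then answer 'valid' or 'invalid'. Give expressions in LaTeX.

s_(k+1) = (k - 3*(k + 1)**3 - 6*(k + 1)**2 + 5)/(2*2**k*(k + 4))
s_(k+1) − s_k = (3*k**4 + 12*k**3 - 19*k**2 - 80*k - 44)/(2*2**k*(k**2 + 7*k + 12))
(s_(k+1) − s_k) − t_k = (-3*k**3 - 12*k**2 + 13*k + 38)/(2**k*(k**2 + 7*k + 12))

Invalid: residual \frac{2^{- k} \left(- 3 k^{3} - 12 k^{2} + 13 k + 38\right)}{k^{2} + 7 k + 12} ≠ 0.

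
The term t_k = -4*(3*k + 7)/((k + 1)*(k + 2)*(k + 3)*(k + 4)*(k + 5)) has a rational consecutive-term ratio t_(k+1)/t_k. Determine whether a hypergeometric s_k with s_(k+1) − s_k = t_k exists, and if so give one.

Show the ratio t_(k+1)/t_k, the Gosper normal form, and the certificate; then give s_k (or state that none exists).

s_k = k*(-k**2 - 8*k - 19)/(3*(k**3 + 8*k**2 + 19*k + 12))

Compute t_(k+1)/t_k: get (k + 1)*(3*k + 10)/((k + 6)*(3*k + 7)).
Take A(k)=k + 1, B(k)=k + 6, C(k)=k + 7/3.
Need (k + 1)·f(k+1) − (k + 5)·f(k) = k + 7/3.
Degrees (1,1,1) ⇒ d ≤ 4.
Solve for f: f(k) = k*(k + 2)*(k**2 + 8*k + 19)/36 (degree 4 ≤ 4).
Then R = B(k−1)f/C = k*(k + 2)*(k + 5)*(k**2 + 8*k + 19)/(12*(3*k + 7)), so s_k = R(k)·t_k = k*(-k**2 - 8*k - 19)/(3*(k**3 + 8*k**2 + 19*k + 12)).
Verify: 4*(-3*k - 7)/(k**5 + 15*k**4 + 85*k**3 + 225*k**2 + 274*k + 120) matches t_k.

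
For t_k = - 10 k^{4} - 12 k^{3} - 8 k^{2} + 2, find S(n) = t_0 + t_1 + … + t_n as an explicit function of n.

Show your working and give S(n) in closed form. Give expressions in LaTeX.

Compute t_(k+1)/t_k: get (5*k**4 + 26*k**3 + 52*k**2 + 46*k + 14)/(5*k**4 + 6*k**3 + 4*k**2 - 1).
Normal form (A,B,C) = (1, 1, k**4 + 6*k**3/5 + 4*k**2/5 - 1/5).
Solve (1)·f(k+1) − (1)·f(k) = k**4 + 6*k**3/5 + 4*k**2/5 - 1/5.
From deg A=0, deg B=0, deg C=4: d=5.
Solve for f: f(k) = k*(2*k**4 - 2*k**3 - k - 1)/10 (degree 5 ≤ 5).
Certificate R = B(k−1)f/C = k*(2*k**4 - 2*k**3 - k - 1)/(2*(5*k**4 + 6*k**3 + 4*k**2 - 1)) gives s_k = k*(-2*k**4 + 2*k**3 + k + 1).
Δs = -10*k**4 - 12*k**3 - 8*k**2 + 2, as required.
Σ_(k=0)^n t_k = s_(n+1) − s_(0) = (-2*n**5 - 8*n**4 - 12*n**3 - 7*n**2 + n + 2) − (0), i.e. -2*n**5 - 8*n**4 - 12*n**3 - 7*n**2 + n + 2.

S(n) = - 2 n^{5} - 8 n^{4} - 12 n^{3} - 7 n^{2} + n + 2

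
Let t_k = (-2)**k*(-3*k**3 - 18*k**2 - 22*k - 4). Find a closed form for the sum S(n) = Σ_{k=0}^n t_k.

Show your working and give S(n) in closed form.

S(n) = -2*(-2)**n*n**3 - 14*(-2)**n*n**2 - 22*(-2)**n*n - 6*(-2)**n + 2

Ratio r(k) = 2*(-3*k**3 - 27*k**2 - 67*k - 47)/(3*k**3 + 18*k**2 + 22*k + 4).
Factor: A=-2; B=1; C=k**3 + 6*k**2 + 22*k/3 + 4/3.
Need (-2)·f(k+1) − (1)·f(k) = k**3 + 6*k**2 + 22*k/3 + 4/3.
Degrees (0,0,3) ⇒ d ≤ 3.
Coefficient equations give f(k) = -(k**3 + 4*k**2 - 2)/3.
R(k) = B(k−1)·f(k)/C(k) = -(k**3 + 4*k**2 - 2)/(3*k**3 + 18*k**2 + 22*k + 4); s_k = R·t_k = (-2)**k*(k**3 + 4*k**2 - 2).
s_(k+1) − s_k = (-2)**k*(-3*k**3 - 18*k**2 - 22*k - 4) = t_k.
Evaluate: s_(n+1) = (-2)**(n + 1)*(n**3 + 7*n**2 + 11*n + 3); subtract s_(0) = -2 ⇒ S(n) = -2*(-2)**n*n**3 - 14*(-2)**n*n**2 - 22*(-2)**n*n - 6*(-2)**n + 2.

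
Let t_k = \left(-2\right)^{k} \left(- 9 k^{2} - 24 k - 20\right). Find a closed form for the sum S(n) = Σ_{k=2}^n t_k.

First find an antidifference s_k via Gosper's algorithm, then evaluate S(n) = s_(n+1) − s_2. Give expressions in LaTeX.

S(n) = - 6 \left(-2\right)^{n} n^{2} - 18 \left(-2\right)^{n} + 10 \left(-2\right)^{n + 1} n - 88

Compute t_(k+1)/t_k: get 2*(-9*k**2 - 42*k - 53)/(9*k**2 + 24*k + 20).
A = -2, B = 1, C = k**2 + 8*k/3 + 20/9.
f must satisfy (-2)·f(k+1) − (1)·f(k) = k**2 + 8*k/3 + 20/9.
d = 2 from the (0,0,2) case.
A polynomial solution: f(k) = -(3*k**2 + 4*k + 2)/9.
R(k) = B(k−1)·f(k)/C(k) = -(3*k**2 + 4*k + 2)/(9*k**2 + 24*k + 20); s_k = R·t_k = (-2)**k*(3*k**2 + 4*k + 2).
s_(k+1) − s_k = (-2)**k*(-9*k**2 - 24*k - 20) = t_k.
Σ_(k=2)^n t_k = s_(n+1) − s_(2) = ((-2)**(n + 1)*(3*n**2 + 10*n + 9)) − (88), i.e. -6*(-2)**n*n**2 - 18*(-2)**n + 10*(-2)**(n + 1)*n - 88.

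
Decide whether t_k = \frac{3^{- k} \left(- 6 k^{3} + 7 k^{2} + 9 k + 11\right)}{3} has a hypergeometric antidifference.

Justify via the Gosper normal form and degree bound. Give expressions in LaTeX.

t_(k+1)/t_k = (6*k**3 + 11*k**2 - 5*k - 21)/(3*(6*k**3 - 7*k**2 - 9*k - 11)).
Gosper form: A/B · C(k+1)/C(k) with A=1/3, B=1, C=k**3 - 7*k**2/6 - 3*k/2 - 11/6.
Set up (1/3)·f(k+1) − (1)·f(k) − (k**3 - 7*k**2/6 - 3*k/2 - 11/6) = 0.
deg f ≤ 3 (via 0,0,3).
Solving with deg f ≤ 3: f(k) = -(3*k**3 + k**2 + k - 3)/2.
R(k) = B(k−1)·f(k)/C(k) = -3*(3*k**3 + k**2 + k - 3)/(6*k**3 - 7*k**2 - 9*k - 11); s_k = R·t_k = (3*k**3 + k**2 + k - 3)/3**k.
Check: Δs_k = (-6*k**3 + 7*k**2 + 9*k + 11)/(3*3**k). ✓

Yes. s_k = 3^{- k} \left(3 k^{3} + k^{2} + k - 3\right).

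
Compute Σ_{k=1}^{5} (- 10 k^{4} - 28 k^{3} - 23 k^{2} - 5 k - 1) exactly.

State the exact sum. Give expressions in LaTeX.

t_(k+1)/t_k = (10*k**4 + 68*k**3 + 167*k**2 + 175*k + 67)/(10*k**4 + 28*k**3 + 23*k**2 + 5*k + 1).
A = 1, B = 1, C = k**4 + 14*k**3/5 + 23*k**2/10 + k/2 + 1/10.
Solve (1)·f(k+1) − (1)·f(k) = k**4 + 14*k**3/5 + 23*k**2/10 + k/2 + 1/10.
Bound: deg f ≤ 5.
Coefficient equations give f(k) = k*(2*k**4 + 2*k**3 - 3*k**2 - 2*k + 2)/10.
Certificate R = B(k−1)f/C = k*(2*k**4 + 2*k**3 - 3*k**2 - 2*k + 2)/(10*k**4 + 28*k**3 + 23*k**2 + 5*k + 1) gives s_k = k*(-2*k**4 - 2*k**3 + 3*k**2 + 2*k - 2).
s_(k+1) − s_k = -10*k**4 - 28*k**3 - 23*k**2 - 5*k - 1 = t_k.
Sum = s_(6) − s_(1); s_(6) = -17436, s_(1) = -1 ⇒ -17435.

Σ = -17435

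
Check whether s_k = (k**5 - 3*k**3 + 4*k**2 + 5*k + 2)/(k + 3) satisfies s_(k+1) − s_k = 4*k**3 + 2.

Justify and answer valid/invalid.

s_(k+1) = (5*k + (k + 1)**5 - 3*(k + 1)**3 + 4*(k + 1)**2 + 7)/(k + 4)
s_(k+1) − s_k = (4*k**5 + 25*k**4 + 34*k**3 + 3*k**2 + 14*k + 19)/(k**2 + 7*k + 12)
(s_(k+1) − s_k) − t_k = (-3*k**4 - 14*k**3 + k**2 - 5)/(k**2 + 7*k + 12)

Invalid: residual (-3*k**4 - 14*k**3 + k**2 - 5)/(k**2 + 7*k + 12) ≠ 0.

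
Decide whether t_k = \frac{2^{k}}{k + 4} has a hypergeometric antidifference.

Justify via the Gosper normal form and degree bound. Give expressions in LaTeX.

No — key equation has no polynomial f.

t_(k+1)/t_k = 2*(k + 4)/(k + 5).
Factor: A=2*k + 8; B=k + 5; C=1.
Set up (2*k + 8)·f(k+1) − (k + 4)·f(k) − (1) = 0.
Degrees (1,1,0) ⇒ d ≤ -1.
Bound -1 < 0, so the key equation has no polynomial solution.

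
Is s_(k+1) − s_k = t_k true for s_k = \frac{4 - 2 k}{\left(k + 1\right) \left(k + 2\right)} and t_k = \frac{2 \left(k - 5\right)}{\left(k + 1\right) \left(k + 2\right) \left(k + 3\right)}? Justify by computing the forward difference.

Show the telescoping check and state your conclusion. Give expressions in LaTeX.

s_(k+1) = 2*(1 - k)/((k + 2)*(k + 3))
s_(k+1) − s_k = 2*(k - 5)/(k**3 + 6*k**2 + 11*k + 6)
(s_(k+1) − s_k) − t_k = 0

Valid — Δs_k = t_k.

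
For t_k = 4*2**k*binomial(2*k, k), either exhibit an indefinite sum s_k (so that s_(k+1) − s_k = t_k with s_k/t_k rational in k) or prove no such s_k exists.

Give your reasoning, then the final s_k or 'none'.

r(k) = 4*(2*k + 1)/(k + 1) after simplifying.
Factor: A=8*k + 4; B=k + 1; C=1.
Set up (8*k + 4)·f(k+1) − (k)·f(k) − (1) = 0.
Bound: deg f ≤ -1.
deg f ≤ -1 is impossible — no certificate.

none (Gosper's algorithm certifies no s_k)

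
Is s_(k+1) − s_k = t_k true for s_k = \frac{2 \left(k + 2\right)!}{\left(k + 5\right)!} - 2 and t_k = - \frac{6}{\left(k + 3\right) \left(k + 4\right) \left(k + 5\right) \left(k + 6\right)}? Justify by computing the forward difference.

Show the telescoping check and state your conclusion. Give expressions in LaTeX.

Valid: the claim telescopes to t_k.

s_(k+1) = 2*factorial(k + 3)/factorial(k + 6) - 2
s_(k+1) − s_k = -6/((k + 3)*(k + 4)*(k + 5)*(k + 6))
(s_(k+1) − s_k) − t_k = 0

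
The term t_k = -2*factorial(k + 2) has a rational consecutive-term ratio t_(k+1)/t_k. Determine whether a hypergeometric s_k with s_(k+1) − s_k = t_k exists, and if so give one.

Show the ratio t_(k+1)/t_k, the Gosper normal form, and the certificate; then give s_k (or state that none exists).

Step 1: r(k) = k + 3.
A = k + 3, B = 1, C = 1.
f must satisfy (k + 3)·f(k+1) − (1)·f(k) = 1.
d = -1 from the (1,0,0) case.
Negative degree bound (-1): no f exists, t_k not Gosper-summable.

none — t_k is not Gosper-summable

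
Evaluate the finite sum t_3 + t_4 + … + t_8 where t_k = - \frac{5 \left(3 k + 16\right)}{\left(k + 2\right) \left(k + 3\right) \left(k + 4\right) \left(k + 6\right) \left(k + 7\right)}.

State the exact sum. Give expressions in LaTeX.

Σ = -19/1188

The ratio is (k + 2)*(k + 6)*(3*k + 19)/((k + 5)*(k + 8)*(3*k + 16)).
So A=k + 2 and B=k + 8, with C=k**2 + 31*k/3 + 80/3.
Need (k + 2)·f(k+1) − (k + 7)·f(k) = k**2 + 31*k/3 + 80/3.
Bound: deg f ≤ 5.
A polynomial solution: f(k) = k*(k + 4)*(k + 5)*(k**2 + 11*k + 36)/108.
Get s_k = R·t_k = 5*k*(-k**2 - 11*k - 36)/(36*(k**3 + 11*k**2 + 36*k + 36)) with R(k) = B(k−1)f(k)/C(k) = k*(k + 4)*(k + 7)*(k**2 + 11*k + 36)/(36*(3*k + 16)).
Δs = 5*(-3*k - 16)/(k**5 + 22*k**4 + 185*k**3 + 740*k**2 + 1404*k + 1008), as required.
Evaluate s at k=9 and k=3: -3/22 and -13/108; difference -19/1188.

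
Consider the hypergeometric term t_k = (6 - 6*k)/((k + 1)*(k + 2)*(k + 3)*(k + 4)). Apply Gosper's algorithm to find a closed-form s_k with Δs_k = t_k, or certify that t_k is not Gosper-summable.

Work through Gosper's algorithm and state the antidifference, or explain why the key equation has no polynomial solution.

Step 1: r(k) = k*(k + 1)/((k - 1)*(k + 5)).
Factor: A=k + 1; B=k + 5; C=k - 1.
Solve (k + 1)·f(k+1) − (k + 4)·f(k) = k - 1.
deg f ≤ 3 (via 1,1,1).
Match coefficients ⇒ f(k) = -k*(k**2 + 6*k + 29)/36.
Then R = B(k−1)f/C = -k*(k + 4)*(k**2 + 6*k + 29)/(36*(k - 1)), so s_k = R(k)·t_k = k*(k**2 + 6*k + 29)/(6*(k + 1)*(k + 2)*(k + 3)).
Δs = 6*(1 - k)/(k**4 + 10*k**3 + 35*k**2 + 50*k + 24), as required.

s_k = k*(k**2 + 6*k + 29)/(6*(k + 1)*(k + 2)*(k + 3))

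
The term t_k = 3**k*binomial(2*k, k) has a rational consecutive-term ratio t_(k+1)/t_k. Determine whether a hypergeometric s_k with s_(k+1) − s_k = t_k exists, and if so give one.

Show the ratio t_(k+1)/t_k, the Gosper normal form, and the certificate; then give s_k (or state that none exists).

no hypergeometric antidifference exists

Ratio r(k) = 6*(2*k + 1)/(k + 1).
Factor: A=12*k + 6; B=k + 1; C=1.
Solve (12*k + 6)·f(k+1) − (k)·f(k) = 1.
From deg A=1, deg B=1, deg C=0: d=-1.
d = -1 < 0 ⇒ no nonzero polynomial f; not summable.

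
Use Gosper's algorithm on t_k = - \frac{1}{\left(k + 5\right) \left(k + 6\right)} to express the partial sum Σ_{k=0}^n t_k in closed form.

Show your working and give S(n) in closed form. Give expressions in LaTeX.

Ratio r(k) = (k + 5)/(k + 7).
Normal form (A,B,C) = (k + 5, k + 7, 1).
Solve (k + 5)·f(k+1) − (k + 6)·f(k) = 1.
d = 1 from the (1,1,0) case.
Solving with deg f ≤ 1: f(k) = k/5.
Certificate R = B(k−1)f/C = k*(k + 6)/5 gives s_k = -k/(5*k + 25).
Δs = -1/(k**2 + 11*k + 30), as required.
s_(n+1) = (-n - 1)/(5*(n + 6)) and s_(0) = 0, so S(n) = (-n - 1)/(5*(n + 6)).

S(n) = \frac{- n - 1}{5 \left(n + 6\right)}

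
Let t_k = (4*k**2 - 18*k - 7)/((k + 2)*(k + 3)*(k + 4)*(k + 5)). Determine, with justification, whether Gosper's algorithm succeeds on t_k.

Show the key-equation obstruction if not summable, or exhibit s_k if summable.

Yes. s_k = k*(k**2 - 87*k + 2)/(24*(k + 2)*(k + 3)*(k + 4)).

Compute t_(k+1)/t_k: get (k + 2)*(18*k - 4*(k + 1)**2 + 25)/((k + 6)*(-4*k**2 + 18*k + 7)).
Factor: A=k + 2; B=k + 6; C=k**2 - 9*k/2 - 7/4.
Need (k + 2)·f(k+1) − (k + 5)·f(k) = k**2 - 9*k/2 - 7/4.
deg f ≤ 3 (via 1,1,2).
Match coefficients ⇒ f(k) = k*(k**2 - 87*k + 2)/96.
R(k) = B(k−1)·f(k)/C(k) = k*(k + 5)*(k**2 - 87*k + 2)/(24*(4*k**2 - 18*k - 7)); s_k = R·t_k = k*(k**2 - 87*k + 2)/(24*(k + 2)*(k + 3)*(k + 4)).
Δs = (4*k**2 - 18*k - 7)/(k**4 + 14*k**3 + 71*k**2 + 154*k + 120), as required.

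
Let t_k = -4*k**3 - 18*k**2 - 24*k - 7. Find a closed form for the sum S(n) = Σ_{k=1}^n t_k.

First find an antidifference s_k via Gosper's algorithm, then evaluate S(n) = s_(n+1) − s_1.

S(n) = n*(-n**3 - 8*n**2 - 22*n - 22)

r(k) = (4*k**3 + 30*k**2 + 72*k + 53)/(4*k**3 + 18*k**2 + 24*k + 7) after simplifying.
Factor: A=1; B=1; C=k**3 + 9*k**2/2 + 6*k + 7/4.
f must satisfy (1)·f(k+1) − (1)·f(k) = k**3 + 9*k**2/2 + 6*k + 7/4.
From deg A=0, deg B=0, deg C=3: d=4.
Solving with deg f ≤ 4: f(k) = k*(k**3 + 4*k**2 + 4*k - 2)/4.
R(k) = B(k−1)·f(k)/C(k) = k*(k**3 + 4*k**2 + 4*k - 2)/(4*k**3 + 18*k**2 + 24*k + 7); s_k = R·t_k = k*(-k**3 - 4*k**2 - 4*k + 2).
Check: Δs_k = -4*k**3 - 18*k**2 - 24*k - 7. ✓
s_(n+1) = -n**4 - 8*n**3 - 22*n**2 - 22*n - 7 and s_(1) = -7, so S(n) = n*(-n**3 - 8*n**2 - 22*n - 22).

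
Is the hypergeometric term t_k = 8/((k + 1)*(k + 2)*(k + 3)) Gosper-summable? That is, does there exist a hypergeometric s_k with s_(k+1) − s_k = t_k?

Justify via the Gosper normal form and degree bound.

The ratio is (k + 1)/(k + 4).
Take A(k)=k + 1, B(k)=k + 4, C(k)=1.
Need (k + 1)·f(k+1) − (k + 3)·f(k) = 1.
deg f ≤ 2 (via 1,1,0).
Coefficient equations give f(k) = k*(k + 3)/4.
Certificate R = B(k−1)f/C = k*(k + 3)**2/4 gives s_k = 2*k*(k + 3)/((k + 1)*(k + 2)).
Check: Δs_k = 8/(k**3 + 6*k**2 + 11*k + 6). ✓

Yes. s_k = 2*k*(k + 3)/((k + 1)*(k + 2)).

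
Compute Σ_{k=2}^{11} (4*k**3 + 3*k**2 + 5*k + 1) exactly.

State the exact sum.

Σ = 19270

Ratio r(k) = (4*k**3 + 15*k**2 + 23*k + 13)/(4*k**3 + 3*k**2 + 5*k + 1).
Factor: A=1; B=1; C=k**3 + 3*k**2/4 + 5*k/4 + 1/4.
f must satisfy (1)·f(k+1) − (1)·f(k) = k**3 + 3*k**2/4 + 5*k/4 + 1/4.
d = 4 from the (0,0,3) case.
Solving with deg f ≤ 4: f(k) = k*(k**3 - k**2 + 2*k - 1)/4.
Get s_k = R·t_k = k*(k**3 - k**2 + 2*k - 1) with R(k) = B(k−1)f(k)/C(k) = k*(k**3 - k**2 + 2*k - 1)/(4*k**3 + 3*k**2 + 5*k + 1).
Δs = 4*k**3 + 3*k**2 + 5*k + 1, as required.
Evaluate s at k=12 and k=2: 19284 and 14; difference 19270.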